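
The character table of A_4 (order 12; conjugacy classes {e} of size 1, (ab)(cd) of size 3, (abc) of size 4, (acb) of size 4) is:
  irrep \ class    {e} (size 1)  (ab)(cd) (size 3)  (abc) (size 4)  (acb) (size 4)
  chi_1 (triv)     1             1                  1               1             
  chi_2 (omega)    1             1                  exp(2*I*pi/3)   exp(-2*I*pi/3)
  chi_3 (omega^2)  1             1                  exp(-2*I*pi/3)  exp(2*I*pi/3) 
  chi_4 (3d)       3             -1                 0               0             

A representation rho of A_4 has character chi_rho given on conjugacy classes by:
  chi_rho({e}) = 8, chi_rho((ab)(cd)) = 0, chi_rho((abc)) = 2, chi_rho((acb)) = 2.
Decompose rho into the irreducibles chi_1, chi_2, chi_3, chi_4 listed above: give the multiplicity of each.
Multiplicities: chi_1: 2, chi_2: 0, chi_3: 0, chi_4: 2.

Argument: Use <chi_rho, chi> = (1/|G|) sum_C |C| * chi_rho(C) * conj(chi(C)) with |G| = 12 for each irreducible chi in the table:
  <chi_rho, chi_1> = (1/12)[1*(8)*conj(1) + 3*(0)*conj(1) + 4*(2)*conj(1) + 4*(2)*conj(1)]
      = (1/12)[(8) + (0) + (8) + (8)] = 24/12 = 2
  <chi_rho, chi_2> = (1/12)[1*(8)*conj(1) + 3*(0)*conj(1) + 4*(2)*conj(exp(2*I*pi/3)) + 4*(2)*conj(exp(-2*I*pi/3))]
      = (1/12)[(8) + (0) + (8*exp(-2*I*pi/3)) + (8*exp(2*I*pi/3))] = 0/12 = 0
  <chi_rho, chi_3> = (1/12)[1*(8)*conj(1) + 3*(0)*conj(1) + 4*(2)*conj(exp(-2*I*pi/3)) + 4*(2)*conj(exp(2*I*pi/3))]
      = (1/12)[(8) + (0) + (8*exp(2*I*pi/3)) + (8*exp(-2*I*pi/3))] = 0/12 = 0
  <chi_rho, chi_4> = (1/12)[1*(8)*conj(3) + 3*(0)*conj(-1) + 4*(2)*conj(0) + 4*(2)*conj(0)]
      = (1/12)[(24) + (0) + (0) + (0)] = 24/12 = 2
(Exp terms are combined using exp(i*s)*conj(exp(i*t)) = exp(i*(s-t)), and sums of them are collapsed using the identity that for every m > 1 the m distinct m-th roots of unity sum to 0, e.g. 1 + exp(2*I*pi/3) + exp(-2*I*pi/3) = 0.)
Dimension check: dim(rho) = sum (mult * dim) = 2*1 + 0*1 + 0*1 + 2*3 = 8 = chi_rho(e) = 8.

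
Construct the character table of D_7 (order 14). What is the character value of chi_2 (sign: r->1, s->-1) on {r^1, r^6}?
Conjugacy classes: {e} of size 1, {r^1, r^6} of size 2, {r^2, r^5} of size 2, {r^3, r^4} of size 2, {s, sr, ..., sr^6} of size 7.
Character table:
  irrep \ class              {e} (size 1)  {r^1, r^6} (size 2)  {r^2, r^5} (size 2)  {r^3, r^4} (size 2)  {s, sr, ..., sr^6} (size 7)
  chi_1 (triv)               1             1                    1                    1                    1                          
  chi_2 (sign: r->1, s->-1)  1             1                    1                    1                    -1                         
  chi_3 (2d, j=1)            2             2*cos(2*pi/7)        -2*cos(3*pi/7)       -2*cos(pi/7)         0                          
  chi_4 (2d, j=2)            2             -2*cos(3*pi/7)       -2*cos(pi/7)         2*cos(2*pi/7)        0                          
  chi_5 (2d, j=3)            2             -2*cos(pi/7)         2*cos(2*pi/7)        -2*cos(3*pi/7)       0                          

Spot check: chi_2 (sign: r->1, s->-1) on {r^1, r^6} = 1.

Justification: D_7 has order 2*7 = 14 with 5 conjugacy classes, hence 5 irreducibles. Sum of squared dims 1 + 1 + 4 + 4 + 4 = 14 = |G|. Linear characters come from the abelianisation; the 2-dimensional irreps have character r^k -> 2*cos(2*pi*j*k/7), reflections -> 0.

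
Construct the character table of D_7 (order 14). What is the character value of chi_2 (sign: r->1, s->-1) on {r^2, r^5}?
Conjugacy classes: {e} of size 1, {r^1, r^6} of size 2, {r^2, r^5} of size 2, {r^3, r^4} of size 2, {s, sr, ..., sr^6} of size 7.
Character table:
  irrep \ class              {e} (size 1)  {r^1, r^6} (size 2)  {r^2, r^5} (size 2)  {r^3, r^4} (size 2)  {s, sr, ..., sr^6} (size 7)
  chi_1 (triv)               1             1                    1                    1                    1                          
  chi_2 (sign: r->1, s->-1)  1             1                    1                    1                    -1                         
  chi_3 (2d, j=1)            2             2*cos(2*pi/7)        -2*cos(3*pi/7)       -2*cos(pi/7)         0                          
  chi_4 (2d, j=2)            2             -2*cos(3*pi/7)       -2*cos(pi/7)         2*cos(2*pi/7)        0                          
  chi_5 (2d, j=3)            2             -2*cos(pi/7)         2*cos(2*pi/7)        -2*cos(3*pi/7)       0                          

Spot check: chi_2 (sign: r->1, s->-1) on {r^2, r^5} = 1.

Why: D_7 has order 2*7 = 14 with 5 conjugacy classes, hence 5 irreducibles. Sum of squared dims 1 + 1 + 4 + 4 + 4 = 14 = |G|. Linear characters come from the abelianisation; the 2-dimensional irreps have character r^k -> 2*cos(2*pi*j*k/7), reflections -> 0.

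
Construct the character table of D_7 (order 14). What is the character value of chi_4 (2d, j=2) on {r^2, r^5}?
Conjugacy classes: {e} of size 1, {r^1, r^6} of size 2, {r^2, r^5} of size 2, {r^3, r^4} of size 2, {s, sr, ..., sr^6} of size 7.
Character table:
  irrep \ class              {e} (size 1)  {r^1, r^6} (size 2)  {r^2, r^5} (size 2)  {r^3, r^4} (size 2)  {s, sr, ..., sr^6} (size 7)
  chi_1 (triv)               1             1                    1                    1                    1                          
  chi_2 (sign: r->1, s->-1)  1             1                    1                    1                    -1                         
  chi_3 (2d, j=1)            2             2*cos(2*pi/7)        -2*cos(3*pi/7)       -2*cos(pi/7)         0                          
  chi_4 (2d, j=2)            2             -2*cos(3*pi/7)       -2*cos(pi/7)         2*cos(2*pi/7)        0                          
  chi_5 (2d, j=3)            2             -2*cos(pi/7)         2*cos(2*pi/7)        -2*cos(3*pi/7)       0                          

Spot check: chi_4 (2d, j=2) on {r^2, r^5} = -2*cos(pi/7).

Solution. D_7 has order 2*7 = 14 with 5 conjugacy classes, hence 5 irreducibles. Sum of squared dims 1 + 1 + 4 + 4 + 4 = 14 = |G|. Linear characters come from the abelianisation; the 2-dimensional irreps have character r^k -> 2*cos(2*pi*j*k/7), reflections -> 0.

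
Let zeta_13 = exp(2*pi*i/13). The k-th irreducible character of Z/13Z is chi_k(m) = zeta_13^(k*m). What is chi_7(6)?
chi_7(6) = zeta_13^42 = exp(6*I*pi/13)

Argument: chi_7(6) = zeta_13^(7*6) = zeta_13^42. Since zeta_13^13 = 1, this equals zeta_13^3 = exp(2*pi*i*3/13) = exp(6*I*pi/13).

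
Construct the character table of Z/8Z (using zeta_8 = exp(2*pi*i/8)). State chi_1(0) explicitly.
Character table of Z/8Z (irreps indexed chi_0,...,chi_7 with chi_k(m) = zeta_8^(k*m), zeta_8 = exp(2*pi*i/8)):
  irrep \ class  {0} (size 1)  {1} (size 1)    {2} (size 1)  {3} (size 1)    {4} (size 1)  {5} (size 1)    {6} (size 1)  {7} (size 1)  
  chi_0          1             1               1             1               1             1               1             1             
  chi_1          1             exp(I*pi/4)     I             exp(3*I*pi/4)   -1            exp(-3*I*pi/4)  -I            exp(-I*pi/4)  
  chi_2          1             I               -1            -I              1             I               -1            -I            
  chi_3          1             exp(3*I*pi/4)   -I            exp(I*pi/4)     -1            exp(-I*pi/4)    I             exp(-3*I*pi/4)
  chi_4          1             -1              1             -1              1             -1              1             -1            
  chi_5          1             exp(-3*I*pi/4)  I             exp(-I*pi/4)    -1            exp(I*pi/4)     -I            exp(3*I*pi/4) 
  chi_6          1             -I              -1            I               1             -I              -1            I             
  chi_7          1             exp(-I*pi/4)    -I            exp(-3*I*pi/4)  -1            exp(3*I*pi/4)   I             exp(I*pi/4)   

Spot check: chi_1(0) = zeta_8^(1*0) = zeta_8^0 = 1.

Working: Z/8Z is abelian, so all 8 irreducible complex representations are 1-dimensional. They are given by chi_k(m) = zeta_8^(k*m) for k = 0,...,7. Row orthogonality: sum_m chi_k(m) conj(chi_l(m)) = 8 * [k = l].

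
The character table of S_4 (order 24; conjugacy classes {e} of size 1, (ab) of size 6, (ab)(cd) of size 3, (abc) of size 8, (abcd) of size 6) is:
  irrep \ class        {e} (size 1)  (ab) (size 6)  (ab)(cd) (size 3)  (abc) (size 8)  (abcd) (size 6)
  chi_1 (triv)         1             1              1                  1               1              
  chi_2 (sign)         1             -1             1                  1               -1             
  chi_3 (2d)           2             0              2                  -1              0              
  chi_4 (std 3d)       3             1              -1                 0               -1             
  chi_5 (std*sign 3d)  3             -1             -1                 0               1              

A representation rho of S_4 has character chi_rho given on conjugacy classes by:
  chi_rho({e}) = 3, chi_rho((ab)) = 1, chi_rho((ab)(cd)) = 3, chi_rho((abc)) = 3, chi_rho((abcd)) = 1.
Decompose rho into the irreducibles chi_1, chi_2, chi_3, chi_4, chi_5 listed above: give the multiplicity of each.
Multiplicities: chi_1: 2, chi_2: 1, chi_3: 0, chi_4: 0, chi_5: 0.

Details: Use <chi_rho, chi> = (1/|G|) sum_C |C| * chi_rho(C) * conj(chi(C)) with |G| = 24 for each irreducible chi in the table:
  <chi_rho, chi_1> = (1/24)[1*(3)*conj(1) + 6*(1)*conj(1) + 3*(3)*conj(1) + 8*(3)*conj(1) + 6*(1)*conj(1)]
      = (1/24)[(3) + (6) + (9) + (24) + (6)] = 48/24 = 2
  <chi_rho, chi_2> = (1/24)[1*(3)*conj(1) + 6*(1)*conj(-1) + 3*(3)*conj(1) + 8*(3)*conj(1) + 6*(1)*conj(-1)]
      = (1/24)[(3) + (-6) + (9) + (24) + (-6)] = 24/24 = 1
  <chi_rho, chi_3> = (1/24)[1*(3)*conj(2) + 6*(1)*conj(0) + 3*(3)*conj(2) + 8*(3)*conj(-1) + 6*(1)*conj(0)]
      = (1/24)[(6) + (0) + (18) + (-24) + (0)] = 0/24 = 0
  <chi_rho, chi_4> = (1/24)[1*(3)*conj(3) + 6*(1)*conj(1) + 3*(3)*conj(-1) + 8*(3)*conj(0) + 6*(1)*conj(-1)]
      = (1/24)[(9) + (6) + (-9) + (0) + (-6)] = 0/24 = 0
  <chi_rho, chi_5> = (1/24)[1*(3)*conj(3) + 6*(1)*conj(-1) + 3*(3)*conj(-1) + 8*(3)*conj(0) + 6*(1)*conj(1)]
      = (1/24)[(9) + (-6) + (-9) + (0) + (6)] = 0/24 = 0
Dimension check: dim(rho) = sum (mult * dim) = 2*1 + 1*1 + 0*2 + 0*3 + 0*3 = 3 = chi_rho(e) = 3.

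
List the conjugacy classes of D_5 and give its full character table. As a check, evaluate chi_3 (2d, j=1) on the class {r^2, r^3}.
Conjugacy classes: {e} of size 1, {r^1, r^4} of size 2, {r^2, r^3} of size 2, {s, sr, ..., sr^4} of size 5.
Character table:
  irrep \ class              {e} (size 1)  {r^1, r^4} (size 2)  {r^2, r^3} (size 2)  {s, sr, ..., sr^4} (size 5)
  chi_1 (triv)               1             1                    1                    1                          
  chi_2 (sign: r->1, s->-1)  1             1                    1                    -1                         
  chi_3 (2d, j=1)            2             -1/2 + sqrt(5)/2     -sqrt(5)/2 - 1/2     0                          
  chi_4 (2d, j=2)            2             -sqrt(5)/2 - 1/2     -1/2 + sqrt(5)/2     0                          

Spot check: chi_3 (2d, j=1) on {r^2, r^3} = -sqrt(5)/2 - 1/2.

Argument: D_5 has order 2*5 = 10 with 4 conjugacy classes, hence 4 irreducibles. Sum of squared dims 1 + 1 + 4 + 4 = 10 = |G|. Linear characters come from the abelianisation; the 2-dimensional irreps have character r^k -> 2*cos(2*pi*j*k/5), reflections -> 0.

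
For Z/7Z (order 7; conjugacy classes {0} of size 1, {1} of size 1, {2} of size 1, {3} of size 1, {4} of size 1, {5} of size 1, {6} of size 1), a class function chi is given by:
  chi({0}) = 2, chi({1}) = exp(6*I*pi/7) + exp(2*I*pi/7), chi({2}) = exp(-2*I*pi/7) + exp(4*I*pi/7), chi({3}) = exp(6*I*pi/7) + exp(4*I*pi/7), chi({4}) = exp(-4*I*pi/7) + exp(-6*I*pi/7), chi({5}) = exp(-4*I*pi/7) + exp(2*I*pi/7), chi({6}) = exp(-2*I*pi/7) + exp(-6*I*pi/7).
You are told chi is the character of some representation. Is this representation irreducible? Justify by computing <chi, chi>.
Not irreducible (reducible): <chi, chi> = 2 > 1.

Justification: <chi, chi> = (1/|G|) sum_C |C| * |chi(C)|^2 = (1/7)[1*|2|^2 + 1*|exp(6*I*pi/7) + exp(2*I*pi/7)|^2 + 1*|exp(-2*I*pi/7) + exp(4*I*pi/7)|^2 + 1*|exp(6*I*pi/7) + exp(4*I*pi/7)|^2 + 1*|exp(-4*I*pi/7) + exp(-6*I*pi/7)|^2 + 1*|exp(-4*I*pi/7) + exp(2*I*pi/7)|^2 + 1*|exp(-2*I*pi/7) + exp(-6*I*pi/7)|^2]
  = (1/7)[(4) + (2 + exp(-4*I*pi/7) + exp(4*I*pi/7)) + (2 + exp(-6*I*pi/7) + exp(6*I*pi/7)) + (2 + exp(-2*I*pi/7) + exp(2*I*pi/7)) + (2 + exp(-2*I*pi/7) + exp(2*I*pi/7)) + (2 + exp(-6*I*pi/7) + exp(6*I*pi/7)) + (2 + exp(-4*I*pi/7) + exp(4*I*pi/7))] = 14/7 = 2.
(Exp terms are combined using exp(i*s)*conj(exp(i*t)) = exp(i*(s-t)), and sums of them are collapsed using the identity that for every m > 1 the m distinct m-th roots of unity sum to 0, e.g. 1 + exp(2*I*pi/3) + exp(-2*I*pi/3) = 0.)
A character is irreducible iff <chi, chi> = 1, so this representation is reducible.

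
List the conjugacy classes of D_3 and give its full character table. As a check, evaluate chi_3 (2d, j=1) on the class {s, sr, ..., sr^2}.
Conjugacy classes: {e} of size 1, {r^1, r^2} of size 2, {s, sr, ..., sr^2} of size 3.
Character table:
  irrep \ class              {e} (size 1)  {r^1, r^2} (size 2)  {s, sr, ..., sr^2} (size 3)
  chi_1 (triv)               1             1                    1                          
  chi_2 (sign: r->1, s->-1)  1             1                    -1                         
  chi_3 (2d, j=1)            2             -1                   0                          

Spot check: chi_3 (2d, j=1) on {s, sr, ..., sr^2} = 0.

Why: D_3 has order 2*3 = 6 with 3 conjugacy classes, hence 3 irreducibles. Sum of squared dims 1 + 1 + 4 = 6 = |G|. Linear characters come from the abelianisation; the 2-dimensional irreps have character r^k -> 2*cos(2*pi*j*k/3), reflections -> 0.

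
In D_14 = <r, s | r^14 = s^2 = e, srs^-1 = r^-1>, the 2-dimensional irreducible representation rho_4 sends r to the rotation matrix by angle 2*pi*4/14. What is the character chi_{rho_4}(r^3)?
chi_{rho_4}(r^3) = 2*cos(2*pi*4*3/14) = 2*cos(2*pi/7)

Reasoning: rho_4(r^3) is rotation by angle 2*pi*4*3/14, whose trace is 2*cos(2*pi*4*3/14) = 2*cos(2*pi/7).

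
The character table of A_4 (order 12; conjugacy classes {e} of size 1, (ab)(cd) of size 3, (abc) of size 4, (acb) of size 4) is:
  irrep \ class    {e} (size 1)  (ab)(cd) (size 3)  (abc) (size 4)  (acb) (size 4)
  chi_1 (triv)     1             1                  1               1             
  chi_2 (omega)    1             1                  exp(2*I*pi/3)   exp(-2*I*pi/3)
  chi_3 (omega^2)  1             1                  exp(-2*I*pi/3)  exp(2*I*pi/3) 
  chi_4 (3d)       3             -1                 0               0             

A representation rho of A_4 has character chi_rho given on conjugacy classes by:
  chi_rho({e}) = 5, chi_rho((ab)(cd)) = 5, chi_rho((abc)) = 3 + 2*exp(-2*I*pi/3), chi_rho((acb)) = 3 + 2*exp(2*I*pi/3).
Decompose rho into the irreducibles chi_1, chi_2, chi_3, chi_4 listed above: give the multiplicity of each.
Multiplicities: chi_1: 3, chi_2: 0, chi_3: 2, chi_4: 0.

Reasoning: Use <chi_rho, chi> = (1/|G|) sum_C |C| * chi_rho(C) * conj(chi(C)) with |G| = 12 for each irreducible chi in the table:
  <chi_rho, chi_1> = (1/12)[1*(5)*conj(1) + 3*(5)*conj(1) + 4*(3 + 2*exp(-2*I*pi/3))*conj(1) + 4*(3 + 2*exp(2*I*pi/3))*conj(1)]
      = (1/12)[(5) + (15) + (12 + 8*exp(-2*I*pi/3)) + (12 + 8*exp(2*I*pi/3))] = 36/12 = 3
  <chi_rho, chi_2> = (1/12)[1*(5)*conj(1) + 3*(5)*conj(1) + 4*(3 + 2*exp(-2*I*pi/3))*conj(exp(2*I*pi/3)) + 4*(3 + 2*exp(2*I*pi/3))*conj(exp(-2*I*pi/3))]
      = (1/12)[(5) + (15) + (12*exp(-2*I*pi/3) + 8*exp(2*I*pi/3)) + (8*exp(-2*I*pi/3) + 12*exp(2*I*pi/3))] = 0/12 = 0
  <chi_rho, chi_3> = (1/12)[1*(5)*conj(1) + 3*(5)*conj(1) + 4*(3 + 2*exp(-2*I*pi/3))*conj(exp(-2*I*pi/3)) + 4*(3 + 2*exp(2*I*pi/3))*conj(exp(2*I*pi/3))]
      = (1/12)[(5) + (15) + (8 + 12*exp(2*I*pi/3)) + (8 + 12*exp(-2*I*pi/3))] = 24/12 = 2
  <chi_rho, chi_4> = (1/12)[1*(5)*conj(3) + 3*(5)*conj(-1) + 4*(3 + 2*exp(-2*I*pi/3))*conj(0) + 4*(3 + 2*exp(2*I*pi/3))*conj(0)]
      = (1/12)[(15) + (-15) + (0) + (0)] = 0/12 = 0
(Exp terms are combined using exp(i*s)*conj(exp(i*t)) = exp(i*(s-t)), and sums of them are collapsed using the identity that for every m > 1 the m distinct m-th roots of unity sum to 0, e.g. 1 + exp(2*I*pi/3) + exp(-2*I*pi/3) = 0.)
Dimension check: dim(rho) = sum (mult * dim) = 3*1 + 0*1 + 2*1 + 0*3 = 5 = chi_rho(e) = 5.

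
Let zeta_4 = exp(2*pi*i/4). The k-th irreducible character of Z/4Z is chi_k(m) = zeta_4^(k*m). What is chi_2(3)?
chi_2(3) = zeta_4^6 = -1

Solution. chi_2(3) = zeta_4^(2*3) = zeta_4^6. Since zeta_4^4 = 1, this equals zeta_4^2 = exp(2*pi*i*2/4) = -1.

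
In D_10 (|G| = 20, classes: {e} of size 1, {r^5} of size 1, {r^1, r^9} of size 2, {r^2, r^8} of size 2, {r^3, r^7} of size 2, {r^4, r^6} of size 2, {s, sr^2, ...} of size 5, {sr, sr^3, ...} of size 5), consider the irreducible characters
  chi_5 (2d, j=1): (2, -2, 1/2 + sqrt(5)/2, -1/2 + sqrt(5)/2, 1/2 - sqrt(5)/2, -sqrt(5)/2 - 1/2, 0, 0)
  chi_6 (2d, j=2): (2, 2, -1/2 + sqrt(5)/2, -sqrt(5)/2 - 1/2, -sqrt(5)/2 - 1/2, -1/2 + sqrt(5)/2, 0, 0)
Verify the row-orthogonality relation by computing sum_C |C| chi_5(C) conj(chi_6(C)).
Sum = 0; so <chi_5, chi_6> = 0 (distinct irreducibles are orthogonal).

Derivation: Compute term by term over conjugacy classes (|C| * chi_5(C) * conj(chi_6(C))):
  1*(2)*conj(2) + 1*(-2)*conj(2) + 2*(1/2 + sqrt(5)/2)*conj(-1/2 + sqrt(5)/2) + 2*(-1/2 + sqrt(5)/2)*conj(-sqrt(5)/2 - 1/2) + 2*(1/2 - sqrt(5)/2)*conj(-sqrt(5)/2 - 1/2) + 2*(-sqrt(5)/2 - 1/2)*conj(-1/2 + sqrt(5)/2) + 5*(0)*conj(0) + 5*(0)*conj(0)
  = (4) + (-4) + (2) + (-2) + (2) + (-2) + (0) + (0)
  = 0.
Dividing by |G| = 20 gives 0/20 = 0, matching the row-orthogonality relation <chi_5, chi_6> = [chi_5 = chi_6].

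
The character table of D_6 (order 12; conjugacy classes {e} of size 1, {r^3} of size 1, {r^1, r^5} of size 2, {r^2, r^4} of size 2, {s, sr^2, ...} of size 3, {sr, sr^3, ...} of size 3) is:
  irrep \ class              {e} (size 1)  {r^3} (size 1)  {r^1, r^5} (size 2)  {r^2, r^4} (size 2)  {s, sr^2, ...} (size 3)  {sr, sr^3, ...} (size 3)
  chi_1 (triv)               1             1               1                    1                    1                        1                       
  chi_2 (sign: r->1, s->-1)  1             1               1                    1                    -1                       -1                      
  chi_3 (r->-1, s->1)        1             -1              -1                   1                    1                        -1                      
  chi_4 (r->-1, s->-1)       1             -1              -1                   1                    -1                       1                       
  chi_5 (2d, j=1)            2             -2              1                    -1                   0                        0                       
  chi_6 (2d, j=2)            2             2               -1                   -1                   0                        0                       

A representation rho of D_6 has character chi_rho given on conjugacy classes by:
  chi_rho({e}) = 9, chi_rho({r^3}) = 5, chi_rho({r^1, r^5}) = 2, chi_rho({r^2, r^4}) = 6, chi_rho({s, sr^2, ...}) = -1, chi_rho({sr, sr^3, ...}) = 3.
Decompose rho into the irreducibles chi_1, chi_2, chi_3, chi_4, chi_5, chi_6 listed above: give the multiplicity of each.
Multiplicities: chi_1: 3, chi_2: 2, chi_3: 0, chi_4: 2, chi_5: 0, chi_6: 1.

Explanation: Use <chi_rho, chi> = (1/|G|) sum_C |C| * chi_rho(C) * conj(chi(C)) with |G| = 12 for each irreducible chi in the table:
  <chi_rho, chi_1> = (1/12)[1*(9)*conj(1) + 1*(5)*conj(1) + 2*(2)*conj(1) + 2*(6)*conj(1) + 3*(-1)*conj(1) + 3*(3)*conj(1)]
      = (1/12)[(9) + (5) + (4) + (12) + (-3) + (9)] = 36/12 = 3
  <chi_rho, chi_2> = (1/12)[1*(9)*conj(1) + 1*(5)*conj(1) + 2*(2)*conj(1) + 2*(6)*conj(1) + 3*(-1)*conj(-1) + 3*(3)*conj(-1)]
      = (1/12)[(9) + (5) + (4) + (12) + (3) + (-9)] = 24/12 = 2
  <chi_rho, chi_3> = (1/12)[1*(9)*conj(1) + 1*(5)*conj(-1) + 2*(2)*conj(-1) + 2*(6)*conj(1) + 3*(-1)*conj(1) + 3*(3)*conj(-1)]
      = (1/12)[(9) + (-5) + (-4) + (12) + (-3) + (-9)] = 0/12 = 0
  <chi_rho, chi_4> = (1/12)[1*(9)*conj(1) + 1*(5)*conj(-1) + 2*(2)*conj(-1) + 2*(6)*conj(1) + 3*(-1)*conj(-1) + 3*(3)*conj(1)]
      = (1/12)[(9) + (-5) + (-4) + (12) + (3) + (9)] = 24/12 = 2
  <chi_rho, chi_5> = (1/12)[1*(9)*conj(2) + 1*(5)*conj(-2) + 2*(2)*conj(1) + 2*(6)*conj(-1) + 3*(-1)*conj(0) + 3*(3)*conj(0)]
      = (1/12)[(18) + (-10) + (4) + (-12) + (0) + (0)] = 0/12 = 0
  <chi_rho, chi_6> = (1/12)[1*(9)*conj(2) + 1*(5)*conj(2) + 2*(2)*conj(-1) + 2*(6)*conj(-1) + 3*(-1)*conj(0) + 3*(3)*conj(0)]
      = (1/12)[(18) + (10) + (-4) + (-12) + (0) + (0)] = 12/12 = 1
Dimension check: dim(rho) = sum (mult * dim) = 3*1 + 2*1 + 0*1 + 2*1 + 0*2 + 1*2 = 9 = chi_rho(e) = 9.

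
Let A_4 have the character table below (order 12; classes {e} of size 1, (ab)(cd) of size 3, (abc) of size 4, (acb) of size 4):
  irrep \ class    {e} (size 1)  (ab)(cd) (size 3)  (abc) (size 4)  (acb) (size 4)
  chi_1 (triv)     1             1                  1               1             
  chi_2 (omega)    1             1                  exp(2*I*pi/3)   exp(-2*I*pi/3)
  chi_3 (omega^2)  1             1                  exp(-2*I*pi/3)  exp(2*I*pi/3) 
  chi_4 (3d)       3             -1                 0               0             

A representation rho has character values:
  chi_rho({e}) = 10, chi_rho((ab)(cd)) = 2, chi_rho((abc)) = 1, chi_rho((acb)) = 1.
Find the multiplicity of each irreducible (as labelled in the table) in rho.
Multiplicities: chi_1: 2, chi_2: 1, chi_3: 1, chi_4: 2.

Why: Use <chi_rho, chi> = (1/|G|) sum_C |C| * chi_rho(C) * conj(chi(C)) with |G| = 12 for each irreducible chi in the table:
  <chi_rho, chi_1> = (1/12)[1*(10)*conj(1) + 3*(2)*conj(1) + 4*(1)*conj(1) + 4*(1)*conj(1)]
      = (1/12)[(10) + (6) + (4) + (4)] = 24/12 = 2
  <chi_rho, chi_2> = (1/12)[1*(10)*conj(1) + 3*(2)*conj(1) + 4*(1)*conj(exp(2*I*pi/3)) + 4*(1)*conj(exp(-2*I*pi/3))]
      = (1/12)[(10) + (6) + (4 + 8*exp(-2*I*pi/3) + 4*exp(2*I*pi/3)) + (4 + 4*exp(-2*I*pi/3) + 8*exp(2*I*pi/3))] = 12/12 = 1
  <chi_rho, chi_3> = (1/12)[1*(10)*conj(1) + 3*(2)*conj(1) + 4*(1)*conj(exp(-2*I*pi/3)) + 4*(1)*conj(exp(2*I*pi/3))]
      = (1/12)[(10) + (6) + (4 + 4*exp(-2*I*pi/3) + 8*exp(2*I*pi/3)) + (4 + 8*exp(-2*I*pi/3) + 4*exp(2*I*pi/3))] = 12/12 = 1
  <chi_rho, chi_4> = (1/12)[1*(10)*conj(3) + 3*(2)*conj(-1) + 4*(1)*conj(0) + 4*(1)*conj(0)]
      = (1/12)[(30) + (-6) + (0) + (0)] = 24/12 = 2
(Exp terms are combined using exp(i*s)*conj(exp(i*t)) = exp(i*(s-t)), and sums of them are collapsed using the identity that for every m > 1 the m distinct m-th roots of unity sum to 0, e.g. 1 + exp(2*I*pi/3) + exp(-2*I*pi/3) = 0.)
Dimension check: dim(rho) = sum (mult * dim) = 2*1 + 1*1 + 1*1 + 2*3 = 10 = chi_rho(e) = 10.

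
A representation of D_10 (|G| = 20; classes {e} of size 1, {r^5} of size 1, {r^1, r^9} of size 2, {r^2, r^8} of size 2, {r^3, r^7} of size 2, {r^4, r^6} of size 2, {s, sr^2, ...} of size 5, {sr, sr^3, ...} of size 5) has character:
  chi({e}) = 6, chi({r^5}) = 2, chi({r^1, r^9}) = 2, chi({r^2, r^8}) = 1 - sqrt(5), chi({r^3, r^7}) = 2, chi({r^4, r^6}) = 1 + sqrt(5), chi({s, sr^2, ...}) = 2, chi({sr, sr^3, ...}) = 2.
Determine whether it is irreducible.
Not irreducible (reducible): <chi, chi> = 6 > 1.

Argument: <chi, chi> = (1/|G|) sum_C |C| * |chi(C)|^2 = (1/20)[1*|6|^2 + 1*|2|^2 + 2*|2|^2 + 2*|1 - sqrt(5)|^2 + 2*|2|^2 + 2*|1 + sqrt(5)|^2 + 5*|2|^2 + 5*|2|^2]
  = (1/20)[(36) + (4) + (8) + (12 - 4*sqrt(5)) + (8) + (4*sqrt(5) + 12) + (20) + (20)] = 120/20 = 6.
A character is irreducible iff <chi, chi> = 1, so this representation is reducible.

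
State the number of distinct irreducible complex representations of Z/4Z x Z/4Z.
16

Derivation: The number of irreducible complex representations of a finite group equals its number of conjugacy classes. Z/4Z x Z/4Z is abelian of order 16, so every element is its own conjugacy class: 16 classes, so Z/4Z x Z/4Z (order 16) has exactly 16 irreducible complex representations.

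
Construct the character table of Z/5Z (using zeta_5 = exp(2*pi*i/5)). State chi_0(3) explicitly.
Character table of Z/5Z (irreps indexed chi_0,...,chi_4 with chi_k(m) = zeta_5^(k*m), zeta_5 = exp(2*pi*i/5)):
  irrep \ class  {0} (size 1)  {1} (size 1)    {2} (size 1)    {3} (size 1)    {4} (size 1)  
  chi_0          1             1               1               1               1             
  chi_1          1             exp(2*I*pi/5)   exp(4*I*pi/5)   exp(-4*I*pi/5)  exp(-2*I*pi/5)
  chi_2          1             exp(4*I*pi/5)   exp(-2*I*pi/5)  exp(2*I*pi/5)   exp(-4*I*pi/5)
  chi_3          1             exp(-4*I*pi/5)  exp(2*I*pi/5)   exp(-2*I*pi/5)  exp(4*I*pi/5) 
  chi_4          1             exp(-2*I*pi/5)  exp(-4*I*pi/5)  exp(4*I*pi/5)   exp(2*I*pi/5) 

Spot check: chi_0(3) = zeta_5^(0*3) = zeta_5^0 = 1.

Solution. Z/5Z is abelian, so all 5 irreducible complex representations are 1-dimensional. They are given by chi_k(m) = zeta_5^(k*m) for k = 0,...,4. Row orthogonality: sum_m chi_k(m) conj(chi_l(m)) = 5 * [k = l].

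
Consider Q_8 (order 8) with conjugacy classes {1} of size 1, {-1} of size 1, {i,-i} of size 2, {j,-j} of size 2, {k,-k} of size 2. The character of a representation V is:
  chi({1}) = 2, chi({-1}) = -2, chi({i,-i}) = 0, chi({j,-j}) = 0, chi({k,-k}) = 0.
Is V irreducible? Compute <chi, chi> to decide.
Irreducible: <chi, chi> = 1.

Argument: <chi, chi> = (1/|G|) sum_C |C| * |chi(C)|^2 = (1/8)[1*|2|^2 + 1*|-2|^2 + 2*|0|^2 + 2*|0|^2 + 2*|0|^2]
  = (1/8)[(4) + (4) + (0) + (0) + (0)] = 8/8 = 1.
A character is irreducible iff <chi, chi> = 1, so this representation is irreducible.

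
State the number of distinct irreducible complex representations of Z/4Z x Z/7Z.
28

Proof sketch: The number of irreducible complex representations of a finite group equals its number of conjugacy classes. Z/4Z x Z/7Z is abelian of order 28, so every element is its own conjugacy class: 28 classes, so Z/4Z x Z/7Z (order 28) has exactly 28 irreducible complex representations.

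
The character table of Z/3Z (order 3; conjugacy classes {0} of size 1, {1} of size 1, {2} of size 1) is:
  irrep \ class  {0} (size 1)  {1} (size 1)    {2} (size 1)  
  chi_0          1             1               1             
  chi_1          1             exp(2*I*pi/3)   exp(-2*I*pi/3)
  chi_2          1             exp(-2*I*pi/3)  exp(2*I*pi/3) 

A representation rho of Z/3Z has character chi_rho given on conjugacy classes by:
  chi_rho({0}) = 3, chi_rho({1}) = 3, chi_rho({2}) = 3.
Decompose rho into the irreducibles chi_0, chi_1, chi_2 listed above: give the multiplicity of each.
Multiplicities: chi_0: 3, chi_1: 0, chi_2: 0.

Reasoning: Use <chi_rho, chi> = (1/|G|) sum_C |C| * chi_rho(C) * conj(chi(C)) with |G| = 3 for each irreducible chi in the table:
  <chi_rho, chi_0> = (1/3)[1*(3)*conj(1) + 1*(3)*conj(1) + 1*(3)*conj(1)]
      = (1/3)[(3) + (3) + (3)] = 9/3 = 3
  <chi_rho, chi_1> = (1/3)[1*(3)*conj(1) + 1*(3)*conj(exp(2*I*pi/3)) + 1*(3)*conj(exp(-2*I*pi/3))]
      = (1/3)[(3) + (3*exp(-2*I*pi/3)) + (3*exp(2*I*pi/3))] = 0/3 = 0
  <chi_rho, chi_2> = (1/3)[1*(3)*conj(1) + 1*(3)*conj(exp(-2*I*pi/3)) + 1*(3)*conj(exp(2*I*pi/3))]
      = (1/3)[(3) + (3*exp(2*I*pi/3)) + (3*exp(-2*I*pi/3))] = 0/3 = 0
(Exp terms are combined using exp(i*s)*conj(exp(i*t)) = exp(i*(s-t)), and sums of them are collapsed using the identity that for every m > 1 the m distinct m-th roots of unity sum to 0, e.g. 1 + exp(2*I*pi/3) + exp(-2*I*pi/3) = 0.)
Dimension check: dim(rho) = sum (mult * dim) = 3*1 + 0*1 + 0*1 = 3 = chi_rho(e) = 3.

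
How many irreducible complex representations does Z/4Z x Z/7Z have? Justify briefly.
28

Details: The number of irreducible complex representations of a finite group equals its number of conjugacy classes. Z/4Z x Z/7Z is abelian of order 28, so every element is its own conjugacy class: 28 classes, so Z/4Z x Z/7Z (order 28) has exactly 28 irreducible complex representations.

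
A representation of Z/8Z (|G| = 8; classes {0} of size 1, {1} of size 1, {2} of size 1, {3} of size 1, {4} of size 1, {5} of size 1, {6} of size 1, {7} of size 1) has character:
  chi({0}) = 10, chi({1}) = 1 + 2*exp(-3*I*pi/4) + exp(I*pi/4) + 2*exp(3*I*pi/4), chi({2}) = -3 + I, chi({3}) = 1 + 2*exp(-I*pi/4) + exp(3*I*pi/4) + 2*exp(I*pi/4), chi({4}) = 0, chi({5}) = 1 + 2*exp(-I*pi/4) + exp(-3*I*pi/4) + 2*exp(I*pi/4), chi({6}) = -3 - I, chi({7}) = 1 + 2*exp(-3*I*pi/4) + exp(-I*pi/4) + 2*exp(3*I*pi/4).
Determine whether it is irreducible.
Not irreducible (reducible): <chi, chi> = 18 > 1.

Argument: <chi, chi> = (1/|G|) sum_C |C| * |chi(C)|^2 = (1/8)[1*|10|^2 + 1*|1 + 2*exp(-3*I*pi/4) + exp(I*pi/4) + 2*exp(3*I*pi/4)|^2 + 1*|-3 + I|^2 + 1*|1 + 2*exp(-I*pi/4) + exp(3*I*pi/4) + 2*exp(I*pi/4)|^2 + 1*|0|^2 + 1*|1 + 2*exp(-I*pi/4) + exp(-3*I*pi/4) + 2*exp(I*pi/4)|^2 + 1*|-3 - I|^2 + 1*|1 + 2*exp(-3*I*pi/4) + exp(-I*pi/4) + 2*exp(3*I*pi/4)|^2]
  = (1/8)[(100) + (6 + 4*exp(-3*I*pi/4) + exp(-I*pi/4) + exp(I*pi/4) + 4*exp(3*I*pi/4)) + (10) + (6 + 4*exp(-I*pi/4) + exp(-3*I*pi/4) + exp(3*I*pi/4) + 4*exp(I*pi/4)) + (0) + (6 + 4*exp(-I*pi/4) + exp(-3*I*pi/4) + exp(3*I*pi/4) + 4*exp(I*pi/4)) + (10) + (6 + 4*exp(-3*I*pi/4) + exp(-I*pi/4) + exp(I*pi/4) + 4*exp(3*I*pi/4))] = 144/8 = 18.
(Exp terms are combined using exp(i*s)*conj(exp(i*t)) = exp(i*(s-t)), and sums of them are collapsed using the identity that for every m > 1 the m distinct m-th roots of unity sum to 0, e.g. 1 + exp(2*I*pi/3) + exp(-2*I*pi/3) = 0.)
A character is irreducible iff <chi, chi> = 1, so this representation is reducible.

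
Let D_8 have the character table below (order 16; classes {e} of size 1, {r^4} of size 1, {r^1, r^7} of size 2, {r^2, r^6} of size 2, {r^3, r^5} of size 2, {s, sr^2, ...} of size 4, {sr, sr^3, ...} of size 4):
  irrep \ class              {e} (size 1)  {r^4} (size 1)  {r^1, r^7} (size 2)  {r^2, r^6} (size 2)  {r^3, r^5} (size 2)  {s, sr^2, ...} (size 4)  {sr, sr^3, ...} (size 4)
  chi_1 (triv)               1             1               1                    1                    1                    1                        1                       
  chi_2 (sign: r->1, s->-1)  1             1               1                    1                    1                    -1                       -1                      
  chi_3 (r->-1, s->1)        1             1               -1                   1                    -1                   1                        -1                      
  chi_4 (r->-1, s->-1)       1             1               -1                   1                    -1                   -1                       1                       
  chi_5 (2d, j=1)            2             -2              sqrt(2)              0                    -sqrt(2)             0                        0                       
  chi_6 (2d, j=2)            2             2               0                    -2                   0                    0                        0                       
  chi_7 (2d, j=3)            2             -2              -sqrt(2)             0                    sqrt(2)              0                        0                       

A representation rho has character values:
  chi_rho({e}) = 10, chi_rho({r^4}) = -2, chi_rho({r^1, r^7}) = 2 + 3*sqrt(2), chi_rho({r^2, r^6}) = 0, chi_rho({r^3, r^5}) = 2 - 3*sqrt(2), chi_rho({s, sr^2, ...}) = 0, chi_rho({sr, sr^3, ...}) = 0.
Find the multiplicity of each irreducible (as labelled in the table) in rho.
Multiplicities: chi_1: 1, chi_2: 1, chi_3: 0, chi_4: 0, chi_5: 3, chi_6: 1, chi_7: 0.

Why: Use <chi_rho, chi> = (1/|G|) sum_C |C| * chi_rho(C) * conj(chi(C)) with |G| = 16 for each irreducible chi in the table:
  <chi_rho, chi_1> = (1/16)[1*(10)*conj(1) + 1*(-2)*conj(1) + 2*(2 + 3*sqrt(2))*conj(1) + 2*(0)*conj(1) + 2*(2 - 3*sqrt(2))*conj(1) + 4*(0)*conj(1) + 4*(0)*conj(1)]
      = (1/16)[(10) + (-2) + (4 + 6*sqrt(2)) + (0) + (4 - 6*sqrt(2)) + (0) + (0)] = 16/16 = 1
  <chi_rho, chi_2> = (1/16)[1*(10)*conj(1) + 1*(-2)*conj(1) + 2*(2 + 3*sqrt(2))*conj(1) + 2*(0)*conj(1) + 2*(2 - 3*sqrt(2))*conj(1) + 4*(0)*conj(-1) + 4*(0)*conj(-1)]
      = (1/16)[(10) + (-2) + (4 + 6*sqrt(2)) + (0) + (4 - 6*sqrt(2)) + (0) + (0)] = 16/16 = 1
  <chi_rho, chi_3> = (1/16)[1*(10)*conj(1) + 1*(-2)*conj(1) + 2*(2 + 3*sqrt(2))*conj(-1) + 2*(0)*conj(1) + 2*(2 - 3*sqrt(2))*conj(-1) + 4*(0)*conj(1) + 4*(0)*conj(-1)]
      = (1/16)[(10) + (-2) + (-6*sqrt(2) - 4) + (0) + (-4 + 6*sqrt(2)) + (0) + (0)] = 0/16 = 0
  <chi_rho, chi_4> = (1/16)[1*(10)*conj(1) + 1*(-2)*conj(1) + 2*(2 + 3*sqrt(2))*conj(-1) + 2*(0)*conj(1) + 2*(2 - 3*sqrt(2))*conj(-1) + 4*(0)*conj(-1) + 4*(0)*conj(1)]
      = (1/16)[(10) + (-2) + (-6*sqrt(2) - 4) + (0) + (-4 + 6*sqrt(2)) + (0) + (0)] = 0/16 = 0
  <chi_rho, chi_5> = (1/16)[1*(10)*conj(2) + 1*(-2)*conj(-2) + 2*(2 + 3*sqrt(2))*conj(sqrt(2)) + 2*(0)*conj(0) + 2*(2 - 3*sqrt(2))*conj(-sqrt(2)) + 4*(0)*conj(0) + 4*(0)*conj(0)]
      = (1/16)[(20) + (4) + (4*sqrt(2) + 12) + (0) + (12 - 4*sqrt(2)) + (0) + (0)] = 48/16 = 3
  <chi_rho, chi_6> = (1/16)[1*(10)*conj(2) + 1*(-2)*conj(2) + 2*(2 + 3*sqrt(2))*conj(0) + 2*(0)*conj(-2) + 2*(2 - 3*sqrt(2))*conj(0) + 4*(0)*conj(0) + 4*(0)*conj(0)]
      = (1/16)[(20) + (-4) + (0) + (0) + (0) + (0) + (0)] = 16/16 = 1
  <chi_rho, chi_7> = (1/16)[1*(10)*conj(2) + 1*(-2)*conj(-2) + 2*(2 + 3*sqrt(2))*conj(-sqrt(2)) + 2*(0)*conj(0) + 2*(2 - 3*sqrt(2))*conj(sqrt(2)) + 4*(0)*conj(0) + 4*(0)*conj(0)]
      = (1/16)[(20) + (4) + (-12 - 4*sqrt(2)) + (0) + (-12 + 4*sqrt(2)) + (0) + (0)] = 0/16 = 0
Dimension check: dim(rho) = sum (mult * dim) = 1*1 + 1*1 + 0*1 + 0*1 + 3*2 + 1*2 + 0*2 = 10 = chi_rho(e) = 10.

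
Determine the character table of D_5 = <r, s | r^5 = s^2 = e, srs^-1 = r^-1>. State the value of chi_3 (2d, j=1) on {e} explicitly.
Conjugacy classes: {e} of size 1, {r^1, r^4} of size 2, {r^2, r^3} of size 2, {s, sr, ..., sr^4} of size 5.
Character table:
  irrep \ class              {e} (size 1)  {r^1, r^4} (size 2)  {r^2, r^3} (size 2)  {s, sr, ..., sr^4} (size 5)
  chi_1 (triv)               1             1                    1                    1                          
  chi_2 (sign: r->1, s->-1)  1             1                    1                    -1                         
  chi_3 (2d, j=1)            2             -1/2 + sqrt(5)/2     -sqrt(5)/2 - 1/2     0                          
  chi_4 (2d, j=2)            2             -sqrt(5)/2 - 1/2     -1/2 + sqrt(5)/2     0                          

Spot check: chi_3 (2d, j=1) on {e} = 2.

Proof sketch: D_5 has order 2*5 = 10 with 4 conjugacy classes, hence 4 irreducibles. Sum of squared dims 1 + 1 + 4 + 4 = 10 = |G|. Linear characters come from the abelianisation; the 2-dimensional irreps have character r^k -> 2*cos(2*pi*j*k/5), reflections -> 0.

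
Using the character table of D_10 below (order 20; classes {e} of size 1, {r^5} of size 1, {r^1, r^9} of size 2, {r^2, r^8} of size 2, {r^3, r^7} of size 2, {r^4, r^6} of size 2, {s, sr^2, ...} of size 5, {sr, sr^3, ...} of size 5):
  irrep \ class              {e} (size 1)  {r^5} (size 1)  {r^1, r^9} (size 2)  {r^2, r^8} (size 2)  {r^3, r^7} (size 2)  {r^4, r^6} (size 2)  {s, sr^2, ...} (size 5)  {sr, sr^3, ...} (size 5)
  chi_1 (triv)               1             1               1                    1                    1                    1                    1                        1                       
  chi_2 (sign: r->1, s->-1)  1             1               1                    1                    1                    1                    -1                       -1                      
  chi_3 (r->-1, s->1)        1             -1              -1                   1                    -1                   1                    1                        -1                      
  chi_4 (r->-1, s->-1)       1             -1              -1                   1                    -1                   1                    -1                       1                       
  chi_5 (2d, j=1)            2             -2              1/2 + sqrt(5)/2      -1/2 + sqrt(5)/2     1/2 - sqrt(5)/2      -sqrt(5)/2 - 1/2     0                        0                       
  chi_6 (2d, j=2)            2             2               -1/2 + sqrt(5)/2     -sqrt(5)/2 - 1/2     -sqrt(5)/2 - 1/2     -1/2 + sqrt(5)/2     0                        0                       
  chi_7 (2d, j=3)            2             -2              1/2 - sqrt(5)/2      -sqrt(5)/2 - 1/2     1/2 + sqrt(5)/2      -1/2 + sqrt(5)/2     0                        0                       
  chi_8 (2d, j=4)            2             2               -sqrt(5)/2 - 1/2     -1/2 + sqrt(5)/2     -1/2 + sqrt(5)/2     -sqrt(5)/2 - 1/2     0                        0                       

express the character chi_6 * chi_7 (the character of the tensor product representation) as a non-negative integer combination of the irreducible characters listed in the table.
chi_6 tensor chi_7 = chi_3 + chi_4 + chi_5 (all other irreducibles have multiplicity 0).

Working: The character of a tensor product is the pointwise product (chi_6 * chi_7)(C) = chi_6(C) * chi_7(C):
  {e}: (2)*(2), {r^5}: (2)*(-2), {r^1, r^9}: (-1/2 + sqrt(5)/2)*(1/2 - sqrt(5)/2), {r^2, r^8}: (-sqrt(5)/2 - 1/2)*(-sqrt(5)/2 - 1/2), {r^3, r^7}: (-sqrt(5)/2 - 1/2)*(1/2 + sqrt(5)/2), {r^4, r^6}: (-1/2 + sqrt(5)/2)*(-1/2 + sqrt(5)/2), {s, sr^2, ...}: (0)*(0), {sr, sr^3, ...}: (0)*(0)
so (chi_6 * chi_7) takes values
  {e} -> 4, {r^5} -> -4, {r^1, r^9} -> -3/2 + sqrt(5)/2, {r^2, r^8} -> sqrt(5)/2 + 3/2, {r^3, r^7} -> -3/2 - sqrt(5)/2, {r^4, r^6} -> 3/2 - sqrt(5)/2, {s, sr^2, ...} -> 0, {sr, sr^3, ...} -> 0.
Now take the inner product of this character with each irreducible chi from the table, <chi_6*chi_7, chi> = (1/20) sum_C |C| (chi_6*chi_7)(C) conj(chi(C)):
  <chi_6*chi_7, chi_1> = (1/20)[1*(4)*conj(1) + 1*(-4)*conj(1) + 2*(-3/2 + sqrt(5)/2)*conj(1) + 2*(sqrt(5)/2 + 3/2)*conj(1) + 2*(-3/2 - sqrt(5)/2)*conj(1) + 2*(3/2 - sqrt(5)/2)*conj(1) + 5*(0)*conj(1) + 5*(0)*conj(1)]
      = (1/20)[(4) + (-4) + (-3 + sqrt(5)) + (sqrt(5) + 3) + (-3 - sqrt(5)) + (3 - sqrt(5)) + (0) + (0)] = 0/20 = 0
  <chi_6*chi_7, chi_2> = (1/20)[1*(4)*conj(1) + 1*(-4)*conj(1) + 2*(-3/2 + sqrt(5)/2)*conj(1) + 2*(sqrt(5)/2 + 3/2)*conj(1) + 2*(-3/2 - sqrt(5)/2)*conj(1) + 2*(3/2 - sqrt(5)/2)*conj(1) + 5*(0)*conj(-1) + 5*(0)*conj(-1)]
      = (1/20)[(4) + (-4) + (-3 + sqrt(5)) + (sqrt(5) + 3) + (-3 - sqrt(5)) + (3 - sqrt(5)) + (0) + (0)] = 0/20 = 0
  <chi_6*chi_7, chi_3> = (1/20)[1*(4)*conj(1) + 1*(-4)*conj(-1) + 2*(-3/2 + sqrt(5)/2)*conj(-1) + 2*(sqrt(5)/2 + 3/2)*conj(1) + 2*(-3/2 - sqrt(5)/2)*conj(-1) + 2*(3/2 - sqrt(5)/2)*conj(1) + 5*(0)*conj(1) + 5*(0)*conj(-1)]
      = (1/20)[(4) + (4) + (3 - sqrt(5)) + (sqrt(5) + 3) + (sqrt(5) + 3) + (3 - sqrt(5)) + (0) + (0)] = 20/20 = 1
  <chi_6*chi_7, chi_4> = (1/20)[1*(4)*conj(1) + 1*(-4)*conj(-1) + 2*(-3/2 + sqrt(5)/2)*conj(-1) + 2*(sqrt(5)/2 + 3/2)*conj(1) + 2*(-3/2 - sqrt(5)/2)*conj(-1) + 2*(3/2 - sqrt(5)/2)*conj(1) + 5*(0)*conj(-1) + 5*(0)*conj(1)]
      = (1/20)[(4) + (4) + (3 - sqrt(5)) + (sqrt(5) + 3) + (sqrt(5) + 3) + (3 - sqrt(5)) + (0) + (0)] = 20/20 = 1
  <chi_6*chi_7, chi_5> = (1/20)[1*(4)*conj(2) + 1*(-4)*conj(-2) + 2*(-3/2 + sqrt(5)/2)*conj(1/2 + sqrt(5)/2) + 2*(sqrt(5)/2 + 3/2)*conj(-1/2 + sqrt(5)/2) + 2*(-3/2 - sqrt(5)/2)*conj(1/2 - sqrt(5)/2) + 2*(3/2 - sqrt(5)/2)*conj(-sqrt(5)/2 - 1/2) + 5*(0)*conj(0) + 5*(0)*conj(0)]
      = (1/20)[(8) + (8) + (1 - sqrt(5)) + (1 + sqrt(5)) + (1 + sqrt(5)) + (1 - sqrt(5)) + (0) + (0)] = 20/20 = 1
  <chi_6*chi_7, chi_6> = (1/20)[1*(4)*conj(2) + 1*(-4)*conj(2) + 2*(-3/2 + sqrt(5)/2)*conj(-1/2 + sqrt(5)/2) + 2*(sqrt(5)/2 + 3/2)*conj(-sqrt(5)/2 - 1/2) + 2*(-3/2 - sqrt(5)/2)*conj(-sqrt(5)/2 - 1/2) + 2*(3/2 - sqrt(5)/2)*conj(-1/2 + sqrt(5)/2) + 5*(0)*conj(0) + 5*(0)*conj(0)]
      = (1/20)[(8) + (-8) + (4 - 2*sqrt(5)) + (-2*sqrt(5) - 4) + (4 + 2*sqrt(5)) + (-4 + 2*sqrt(5)) + (0) + (0)] = 0/20 = 0
  <chi_6*chi_7, chi_7> = (1/20)[1*(4)*conj(2) + 1*(-4)*conj(-2) + 2*(-3/2 + sqrt(5)/2)*conj(1/2 - sqrt(5)/2) + 2*(sqrt(5)/2 + 3/2)*conj(-sqrt(5)/2 - 1/2) + 2*(-3/2 - sqrt(5)/2)*conj(1/2 + sqrt(5)/2) + 2*(3/2 - sqrt(5)/2)*conj(-1/2 + sqrt(5)/2) + 5*(0)*conj(0) + 5*(0)*conj(0)]
      = (1/20)[(8) + (8) + (-4 + 2*sqrt(5)) + (-2*sqrt(5) - 4) + (-2*sqrt(5) - 4) + (-4 + 2*sqrt(5)) + (0) + (0)] = 0/20 = 0
  <chi_6*chi_7, chi_8> = (1/20)[1*(4)*conj(2) + 1*(-4)*conj(2) + 2*(-3/2 + sqrt(5)/2)*conj(-sqrt(5)/2 - 1/2) + 2*(sqrt(5)/2 + 3/2)*conj(-1/2 + sqrt(5)/2) + 2*(-3/2 - sqrt(5)/2)*conj(-1/2 + sqrt(5)/2) + 2*(3/2 - sqrt(5)/2)*conj(-sqrt(5)/2 - 1/2) + 5*(0)*conj(0) + 5*(0)*conj(0)]
      = (1/20)[(8) + (-8) + (-1 + sqrt(5)) + (1 + sqrt(5)) + (-sqrt(5) - 1) + (1 - sqrt(5)) + (0) + (0)] = 0/20 = 0
Hence the multiplicities are chi_3: 1, chi_4: 1, chi_5: 1. Dimension check: dim(chi_6)*dim(chi_7) = 2*2 = 4 and sum (mult * dim) = 1*1 + 1*1 + 1*2 = 4.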